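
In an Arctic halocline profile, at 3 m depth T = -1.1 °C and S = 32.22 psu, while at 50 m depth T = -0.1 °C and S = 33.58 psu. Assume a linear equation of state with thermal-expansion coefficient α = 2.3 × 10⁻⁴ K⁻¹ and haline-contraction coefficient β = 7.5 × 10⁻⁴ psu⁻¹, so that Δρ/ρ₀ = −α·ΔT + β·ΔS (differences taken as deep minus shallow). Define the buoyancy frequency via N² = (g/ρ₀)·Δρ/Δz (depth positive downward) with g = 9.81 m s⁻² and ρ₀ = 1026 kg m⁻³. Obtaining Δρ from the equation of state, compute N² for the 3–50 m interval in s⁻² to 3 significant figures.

ΔT = +1.0 K, ΔS = +1.36 psu (deep − shallow).
Δρ/ρ₀ = −αΔT + βΔS = -2.30 × 10⁻⁴ + 1.02 × 10⁻³ = 7.90 × 10⁻⁴, so Δρ ≈ 0.8105 kg m⁻³.
N² = (g/ρ₀)·Δρ/Δz = g·(Δρ/ρ₀)/Δz = 9.81 × 7.90 × 10⁻⁴ / 47 = 1.6489 × 10⁻⁴ s⁻² ≈ 1.65 × 10⁻⁴ s⁻².

1.65 × 10⁻⁴ s⁻²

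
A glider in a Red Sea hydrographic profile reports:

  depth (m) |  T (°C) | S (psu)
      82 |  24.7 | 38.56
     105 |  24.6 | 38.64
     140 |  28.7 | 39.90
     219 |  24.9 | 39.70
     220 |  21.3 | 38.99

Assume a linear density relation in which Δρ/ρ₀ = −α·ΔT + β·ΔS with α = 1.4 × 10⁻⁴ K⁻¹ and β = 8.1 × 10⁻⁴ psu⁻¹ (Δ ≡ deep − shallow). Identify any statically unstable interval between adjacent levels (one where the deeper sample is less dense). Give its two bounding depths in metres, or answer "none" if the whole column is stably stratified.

Evaluate Δρ/ρ₀ = −αΔT + βΔS across each adjacent pair:
  82–105 m: −αΔT+βΔS = −(1.4 × 10⁻⁴)(-0.1)+(8.1 × 10⁻⁴)(+0.08) = 7.9 × 10⁻⁵ → stable
  105–140 m: −αΔT+βΔS = −(1.4 × 10⁻⁴)(+4.1)+(8.1 × 10⁻⁴)(+1.26) = 4.5 × 10⁻⁴ → stable
  140–219 m: −αΔT+βΔS = −(1.4 × 10⁻⁴)(-3.8)+(8.1 × 10⁻⁴)(-0.20) = 3.7 × 10⁻⁴ → stable
  219–220 m: −αΔT+βΔS = −(1.4 × 10⁻⁴)(-3.6)+(8.1 × 10⁻⁴)(-0.71) = -7.1 × 10⁻⁵ → UNSTABLE
The 219–220 m interval has Δρ < 0: lighter water underlies denser water.

219–220 m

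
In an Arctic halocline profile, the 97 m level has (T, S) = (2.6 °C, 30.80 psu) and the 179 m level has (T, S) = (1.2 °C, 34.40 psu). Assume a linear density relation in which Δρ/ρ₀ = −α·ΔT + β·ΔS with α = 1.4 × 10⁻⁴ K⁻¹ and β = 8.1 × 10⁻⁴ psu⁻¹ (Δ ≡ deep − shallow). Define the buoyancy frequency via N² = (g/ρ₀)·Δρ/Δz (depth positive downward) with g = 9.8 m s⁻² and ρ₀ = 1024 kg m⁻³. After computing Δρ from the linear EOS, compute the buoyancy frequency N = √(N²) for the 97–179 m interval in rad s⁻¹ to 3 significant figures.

0.0193 rad s⁻¹

ΔT = -1.4 K, ΔS = +3.60 psu (deep − shallow).
Δρ/ρ₀ = −αΔT + βΔS = 1.96 × 10⁻⁴ + 2.916 × 10⁻³ = 3.112 × 10⁻³, so Δρ ≈ 3.187 kg m⁻³.
N² = (g/ρ₀)·Δρ/Δz = g·(Δρ/ρ₀)/Δz = 9.8 × 3.112 × 10⁻³ / 82 = 3.7192 × 10⁻⁴ s⁻².
N = √(3.7192 × 10⁻⁴) = 0.019285 rad s⁻¹ ≈ 0.0193 rad s⁻¹.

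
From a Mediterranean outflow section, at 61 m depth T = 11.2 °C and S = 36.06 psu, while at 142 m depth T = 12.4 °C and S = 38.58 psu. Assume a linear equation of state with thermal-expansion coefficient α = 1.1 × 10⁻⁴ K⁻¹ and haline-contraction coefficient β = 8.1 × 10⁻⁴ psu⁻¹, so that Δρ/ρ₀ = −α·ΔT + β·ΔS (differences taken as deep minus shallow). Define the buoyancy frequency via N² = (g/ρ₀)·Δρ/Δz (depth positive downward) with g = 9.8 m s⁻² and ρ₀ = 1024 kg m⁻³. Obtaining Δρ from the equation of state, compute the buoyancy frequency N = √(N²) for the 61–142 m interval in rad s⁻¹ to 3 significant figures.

0.0152 rad s⁻¹

ΔT = +1.2 K, ΔS = +2.52 psu (deep − shallow).
Δρ/ρ₀ = −αΔT + βΔS = -1.32 × 10⁻⁴ + 2.0412 × 10⁻³ = 1.9092 × 10⁻³, so Δρ ≈ 1.955 kg m⁻³.
N² = (g/ρ₀)·Δρ/Δz = g·(Δρ/ρ₀)/Δz = 9.8 × 1.9092 × 10⁻³ / 81 = 2.3099 × 10⁻⁴ s⁻².
N = √(2.3099 × 10⁻⁴) = 0.015198 rad s⁻¹ ≈ 0.0152 rad s⁻¹.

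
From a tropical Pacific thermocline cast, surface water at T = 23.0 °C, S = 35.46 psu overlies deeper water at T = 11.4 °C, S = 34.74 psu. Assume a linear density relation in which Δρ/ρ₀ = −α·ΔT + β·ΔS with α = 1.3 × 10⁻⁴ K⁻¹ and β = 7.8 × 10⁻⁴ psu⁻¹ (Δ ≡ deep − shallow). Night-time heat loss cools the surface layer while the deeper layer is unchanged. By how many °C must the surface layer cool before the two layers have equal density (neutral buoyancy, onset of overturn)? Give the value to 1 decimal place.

Neutral buoyancy requires Δρ = 0, i.e. −α(T_deep − T_surf′) + β(S_deep − S_surf) = 0.
T_surf′ = T_deep − (β/α)·ΔS = 11.4 − (7.8 × 10⁻⁴/1.3 × 10⁻⁴)·(-0.72) = 15.720 °C.
Cooling required: 23.0 − (15.720) = 7.280 °C.

7.3 °C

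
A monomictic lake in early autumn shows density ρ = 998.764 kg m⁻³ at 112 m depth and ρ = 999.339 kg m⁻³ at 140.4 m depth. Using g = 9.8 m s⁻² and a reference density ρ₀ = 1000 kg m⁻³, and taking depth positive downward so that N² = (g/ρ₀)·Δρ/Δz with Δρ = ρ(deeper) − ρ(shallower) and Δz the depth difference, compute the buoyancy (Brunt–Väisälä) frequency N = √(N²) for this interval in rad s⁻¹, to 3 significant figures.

Δρ = 999.339 − 998.764 = 0.575 kg m⁻³ over Δz = 140.4 − 112 = 28.4 m.
N² = (9.8/1000) × (0.575/28.4) = 1.9842 × 10⁻⁴ s⁻².
N = √(1.9842 × 10⁻⁴) = 0.014086 rad s⁻¹ ≈ 0.0141 rad s⁻¹.

0.0141 rad s⁻¹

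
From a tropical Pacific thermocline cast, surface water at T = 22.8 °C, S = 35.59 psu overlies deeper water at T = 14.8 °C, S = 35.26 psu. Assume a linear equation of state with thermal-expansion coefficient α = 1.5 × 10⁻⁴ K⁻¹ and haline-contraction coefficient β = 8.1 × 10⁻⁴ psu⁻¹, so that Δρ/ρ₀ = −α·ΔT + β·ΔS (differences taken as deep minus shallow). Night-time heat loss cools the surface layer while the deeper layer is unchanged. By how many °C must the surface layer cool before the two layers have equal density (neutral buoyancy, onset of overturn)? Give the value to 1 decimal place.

Neutral buoyancy requires Δρ = 0, i.e. −α(T_deep − T_surf′) + β(S_deep − S_surf) = 0.
T_surf′ = T_deep − (β/α)·ΔS = 14.8 − (8.1 × 10⁻⁴/1.5 × 10⁻⁴)·(-0.33) = 16.582 °C.
Cooling required: 22.8 − (16.582) = 6.218 °C.

6.2 °C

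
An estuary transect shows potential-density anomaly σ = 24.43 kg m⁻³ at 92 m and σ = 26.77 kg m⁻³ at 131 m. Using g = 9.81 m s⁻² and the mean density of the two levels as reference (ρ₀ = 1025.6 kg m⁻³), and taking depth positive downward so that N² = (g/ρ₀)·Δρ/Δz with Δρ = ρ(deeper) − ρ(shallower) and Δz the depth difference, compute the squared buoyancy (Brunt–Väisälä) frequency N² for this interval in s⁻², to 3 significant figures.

Δρ = 1026.77 − 1024.43 = 2.34 kg m⁻³ over Δz = 131 − 92 = 39 m.
N² = (9.81/1025.6) × (2.34/39) = 5.7391 × 10⁻⁴ s⁻² ≈ 5.74 × 10⁻⁴ s⁻².
N² > 0, so the interval is statically stable.

5.74 × 10⁻⁴ s⁻²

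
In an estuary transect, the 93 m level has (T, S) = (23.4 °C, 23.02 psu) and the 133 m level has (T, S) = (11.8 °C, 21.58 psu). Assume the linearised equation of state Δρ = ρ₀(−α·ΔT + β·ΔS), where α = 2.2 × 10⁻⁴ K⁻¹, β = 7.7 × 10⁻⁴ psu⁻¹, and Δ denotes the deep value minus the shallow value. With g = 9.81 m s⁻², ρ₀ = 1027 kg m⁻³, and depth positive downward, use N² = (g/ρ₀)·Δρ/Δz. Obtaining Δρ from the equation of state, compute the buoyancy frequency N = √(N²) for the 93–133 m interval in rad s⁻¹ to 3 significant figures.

0.0188 rad s⁻¹

ΔT = -11.6 K, ΔS = -1.44 psu (deep − shallow).
Δρ/ρ₀ = −αΔT + βΔS = 2.552 × 10⁻³ − 1.1088 × 10⁻³ = 1.4432 × 10⁻³, so Δρ ≈ 1.482 kg m⁻³.
N² = (g/ρ₀)·Δρ/Δz = g·(Δρ/ρ₀)/Δz = 9.81 × 1.4432 × 10⁻³ / 40 = 3.5394 × 10⁻⁴ s⁻².
N = √(3.5394 × 10⁻⁴) = 0.018813 rad s⁻¹ ≈ 0.0188 rad s⁻¹.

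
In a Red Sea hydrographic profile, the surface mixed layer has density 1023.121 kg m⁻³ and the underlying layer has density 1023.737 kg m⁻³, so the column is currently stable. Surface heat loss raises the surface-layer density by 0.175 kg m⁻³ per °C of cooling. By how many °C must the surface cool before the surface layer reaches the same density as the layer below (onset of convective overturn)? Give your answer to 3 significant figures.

3.52 °C

Density deficit of the surface layer: 1023.737 − 1023.121 = 0.616 kg m⁻³.
Required change = 0.616 / 0.175 = 3.52 °C.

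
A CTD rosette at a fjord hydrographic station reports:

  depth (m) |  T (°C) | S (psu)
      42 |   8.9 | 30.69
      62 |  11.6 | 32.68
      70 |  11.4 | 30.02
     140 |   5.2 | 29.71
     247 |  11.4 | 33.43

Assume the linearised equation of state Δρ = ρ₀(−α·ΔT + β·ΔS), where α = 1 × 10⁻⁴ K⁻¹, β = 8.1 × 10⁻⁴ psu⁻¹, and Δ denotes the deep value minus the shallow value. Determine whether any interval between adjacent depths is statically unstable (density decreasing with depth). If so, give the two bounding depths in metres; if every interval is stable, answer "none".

Evaluate Δρ/ρ₀ = −αΔT + βΔS across each adjacent pair:
  42–62 m: −αΔT+βΔS = −(1 × 10⁻⁴)(+2.7)+(8.1 × 10⁻⁴)(+1.99) = 1.3 × 10⁻³ → stable
  62–70 m: −αΔT+βΔS = −(1 × 10⁻⁴)(-0.2)+(8.1 × 10⁻⁴)(-2.66) = -2.1 × 10⁻³ → UNSTABLE
  70–140 m: −αΔT+βΔS = −(1 × 10⁻⁴)(-6.2)+(8.1 × 10⁻⁴)(-0.31) = 3.7 × 10⁻⁴ → stable
  140–247 m: −αΔT+βΔS = −(1 × 10⁻⁴)(+6.2)+(8.1 × 10⁻⁴)(+3.72) = 2.4 × 10⁻³ → stable
The 62–70 m interval has Δρ < 0: lighter water underlies denser water.

62–70 m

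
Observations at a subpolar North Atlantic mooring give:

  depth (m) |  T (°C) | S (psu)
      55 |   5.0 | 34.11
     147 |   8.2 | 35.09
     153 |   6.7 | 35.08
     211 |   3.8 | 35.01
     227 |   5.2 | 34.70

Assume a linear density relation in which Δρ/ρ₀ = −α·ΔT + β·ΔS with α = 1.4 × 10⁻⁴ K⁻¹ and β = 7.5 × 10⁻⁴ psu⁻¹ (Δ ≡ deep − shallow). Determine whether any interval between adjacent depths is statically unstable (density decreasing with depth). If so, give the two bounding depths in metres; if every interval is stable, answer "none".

211–227 m

Evaluate Δρ/ρ₀ = −αΔT + βΔS across each adjacent pair:
  55–147 m: −αΔT+βΔS = −(1.4 × 10⁻⁴)(+3.2)+(7.5 × 10⁻⁴)(+0.98) = 2.9 × 10⁻⁴ → stable
  147–153 m: −αΔT+βΔS = −(1.4 × 10⁻⁴)(-1.5)+(7.5 × 10⁻⁴)(-0.01) = 2.0 × 10⁻⁴ → stable
  153–211 m: −αΔT+βΔS = −(1.4 × 10⁻⁴)(-2.9)+(7.5 × 10⁻⁴)(-0.07) = 3.5 × 10⁻⁴ → stable
  211–227 m: −αΔT+βΔS = −(1.4 × 10⁻⁴)(+1.4)+(7.5 × 10⁻⁴)(-0.31) = -4.3 × 10⁻⁴ → UNSTABLE
The 211–227 m interval has Δρ < 0: lighter water underlies denser water.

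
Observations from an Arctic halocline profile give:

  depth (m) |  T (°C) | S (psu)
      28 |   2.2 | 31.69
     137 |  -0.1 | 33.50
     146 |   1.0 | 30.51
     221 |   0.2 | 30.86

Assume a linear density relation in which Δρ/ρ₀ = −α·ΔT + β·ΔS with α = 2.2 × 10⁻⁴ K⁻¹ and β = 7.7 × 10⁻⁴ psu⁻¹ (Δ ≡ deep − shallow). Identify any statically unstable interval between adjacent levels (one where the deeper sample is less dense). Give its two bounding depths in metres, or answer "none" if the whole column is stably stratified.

137–146 m

Evaluate Δρ/ρ₀ = −αΔT + βΔS across each adjacent pair:
  28–137 m: −αΔT+βΔS = −(2.2 × 10⁻⁴)(-2.3)+(7.7 × 10⁻⁴)(+1.81) = 1.9 × 10⁻³ → stable
  137–146 m: −αΔT+βΔS = −(2.2 × 10⁻⁴)(+1.1)+(7.7 × 10⁻⁴)(-2.99) = -2.5 × 10⁻³ → UNSTABLE
  146–221 m: −αΔT+βΔS = −(2.2 × 10⁻⁴)(-0.8)+(7.7 × 10⁻⁴)(+0.35) = 4.5 × 10⁻⁴ → stable
The 137–146 m interval has Δρ < 0: lighter water underlies denser water.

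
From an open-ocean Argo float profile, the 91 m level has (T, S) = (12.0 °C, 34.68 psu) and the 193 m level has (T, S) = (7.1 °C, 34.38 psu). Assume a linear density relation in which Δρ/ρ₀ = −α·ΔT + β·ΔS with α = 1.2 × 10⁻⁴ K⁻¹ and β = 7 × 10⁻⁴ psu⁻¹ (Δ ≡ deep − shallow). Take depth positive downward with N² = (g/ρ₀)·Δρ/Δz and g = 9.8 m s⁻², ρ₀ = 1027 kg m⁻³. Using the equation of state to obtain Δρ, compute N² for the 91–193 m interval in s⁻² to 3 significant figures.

3.63 × 10⁻⁵ s⁻²

ΔT = -4.9 K, ΔS = -0.30 psu (deep − shallow).
Δρ/ρ₀ = −αΔT + βΔS = 5.88 × 10⁻⁴ − 2.10 × 10⁻⁴ = 3.78 × 10⁻⁴, so Δρ ≈ 0.3882 kg m⁻³.
N² = (g/ρ₀)·Δρ/Δz = g·(Δρ/ρ₀)/Δz = 9.8 × 3.78 × 10⁻⁴ / 102 = 3.6318 × 10⁻⁵ s⁻² ≈ 3.63 × 10⁻⁵ s⁻².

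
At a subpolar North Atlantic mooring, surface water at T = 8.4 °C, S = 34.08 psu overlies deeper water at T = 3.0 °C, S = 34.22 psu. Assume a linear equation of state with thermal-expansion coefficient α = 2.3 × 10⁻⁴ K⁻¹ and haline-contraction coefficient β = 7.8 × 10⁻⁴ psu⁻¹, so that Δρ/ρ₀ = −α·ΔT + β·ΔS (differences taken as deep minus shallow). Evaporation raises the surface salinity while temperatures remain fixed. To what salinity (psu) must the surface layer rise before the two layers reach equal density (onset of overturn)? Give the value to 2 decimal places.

Neutral buoyancy requires −α(T_deep − T_surf) + β(S_deep − S_surf′) = 0.
S_surf′ = S_deep − (α/β)·ΔT = 34.22 − (2.3 × 10⁻⁴/7.8 × 10⁻⁴)·(-5.4) = 35.8123 psu.
Increase required: 35.8123 − 34.08 = 1.7323 psu.

35.81 psu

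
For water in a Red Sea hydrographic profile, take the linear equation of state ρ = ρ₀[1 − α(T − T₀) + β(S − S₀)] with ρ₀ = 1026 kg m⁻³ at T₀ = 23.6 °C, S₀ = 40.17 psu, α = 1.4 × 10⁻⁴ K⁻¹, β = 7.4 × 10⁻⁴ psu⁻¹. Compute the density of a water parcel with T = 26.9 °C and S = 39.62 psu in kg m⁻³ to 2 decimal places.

T − T₀ = +3.3 K, S − S₀ = -0.55 psu.
Bracket = 1 − α·(+3.3) + β·(-0.55) = 1 + (-8.69 × 10⁻⁴) = 0.9991310.
ρ = 1026 × 0.9991310 = 1025.11 kg m⁻³.

1025.11 kg m⁻³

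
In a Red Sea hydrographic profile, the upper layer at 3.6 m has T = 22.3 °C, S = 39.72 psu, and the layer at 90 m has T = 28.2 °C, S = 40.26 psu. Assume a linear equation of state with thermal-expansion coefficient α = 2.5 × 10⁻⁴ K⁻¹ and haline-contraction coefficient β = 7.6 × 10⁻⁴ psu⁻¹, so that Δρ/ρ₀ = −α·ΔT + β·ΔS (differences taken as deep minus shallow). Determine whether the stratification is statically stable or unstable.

ΔT = 28.2 − 22.3 = +5.9 K and ΔS = 40.26 − 39.72 = +0.54 psu (deep − shallow).
−αΔT = -1.475 × 10⁻³; βΔS = 4.104 × 10⁻⁴; sum Δρ/ρ₀ = -1.0646 × 10⁻³.
Δρ/ρ₀ < 0, so Δρ < 0: deeper water is lighter → statically unstable; the column would overturn.

unstable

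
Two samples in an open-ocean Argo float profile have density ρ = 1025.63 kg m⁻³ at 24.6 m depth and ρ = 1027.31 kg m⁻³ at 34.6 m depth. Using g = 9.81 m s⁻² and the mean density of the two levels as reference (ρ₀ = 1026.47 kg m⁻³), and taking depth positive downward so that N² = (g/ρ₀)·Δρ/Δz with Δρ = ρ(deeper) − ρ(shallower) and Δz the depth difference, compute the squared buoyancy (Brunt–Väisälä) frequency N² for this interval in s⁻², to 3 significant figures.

1.61 × 10⁻³ s⁻²

Δρ = 1027.31 − 1025.63 = 1.68 kg m⁻³ over Δz = 34.6 − 24.6 = 10 m.
N² = (9.81/1026.47) × (1.68/10) = 1.6056 × 10⁻³ s⁻² ≈ 1.61 × 10⁻³ s⁻².
A positive N² confirms static stability across the interval.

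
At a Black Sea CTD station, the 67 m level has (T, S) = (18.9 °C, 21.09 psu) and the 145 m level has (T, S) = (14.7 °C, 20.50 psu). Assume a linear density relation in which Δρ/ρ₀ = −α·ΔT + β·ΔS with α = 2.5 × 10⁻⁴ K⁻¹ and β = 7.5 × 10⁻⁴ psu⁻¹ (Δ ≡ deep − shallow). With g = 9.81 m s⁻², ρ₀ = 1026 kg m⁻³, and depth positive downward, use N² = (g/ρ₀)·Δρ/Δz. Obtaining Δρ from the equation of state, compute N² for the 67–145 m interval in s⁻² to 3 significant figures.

7.64 × 10⁻⁵ s⁻²

ΔT = -4.2 K, ΔS = -0.59 psu (deep − shallow).
Δρ/ρ₀ = −αΔT + βΔS = 1.05 × 10⁻³ − 4.425 × 10⁻⁴ = 6.075 × 10⁻⁴, so Δρ ≈ 0.6233 kg m⁻³.
N² = (g/ρ₀)·Δρ/Δz = g·(Δρ/ρ₀)/Δz = 9.81 × 6.075 × 10⁻⁴ / 78 = 7.6405 × 10⁻⁵ s⁻² ≈ 7.64 × 10⁻⁵ s⁻².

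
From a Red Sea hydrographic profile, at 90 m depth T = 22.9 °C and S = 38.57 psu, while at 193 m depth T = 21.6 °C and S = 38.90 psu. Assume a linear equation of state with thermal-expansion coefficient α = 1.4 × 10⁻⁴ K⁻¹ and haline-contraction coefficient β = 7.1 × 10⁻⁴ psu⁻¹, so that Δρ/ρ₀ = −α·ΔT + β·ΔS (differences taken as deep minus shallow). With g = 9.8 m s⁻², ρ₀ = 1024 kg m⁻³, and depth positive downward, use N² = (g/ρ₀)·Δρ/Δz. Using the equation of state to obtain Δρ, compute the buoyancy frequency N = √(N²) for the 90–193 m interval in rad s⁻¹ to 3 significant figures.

6.29 × 10⁻³ rad s⁻¹

ΔT = -1.3 K, ΔS = +0.33 psu (deep − shallow).
Δρ/ρ₀ = −αΔT + βΔS = 1.82 × 10⁻⁴ + 2.343 × 10⁻⁴ = 4.163 × 10⁻⁴, so Δρ ≈ 0.4263 kg m⁻³.
N² = (g/ρ₀)·Δρ/Δz = g·(Δρ/ρ₀)/Δz = 9.8 × 4.163 × 10⁻⁴ / 103 = 3.9609 × 10⁻⁵ s⁻².
N = √(3.9609 × 10⁻⁵) = 6.2936 × 10⁻³ rad s⁻¹ ≈ 6.29 × 10⁻³ rad s⁻¹.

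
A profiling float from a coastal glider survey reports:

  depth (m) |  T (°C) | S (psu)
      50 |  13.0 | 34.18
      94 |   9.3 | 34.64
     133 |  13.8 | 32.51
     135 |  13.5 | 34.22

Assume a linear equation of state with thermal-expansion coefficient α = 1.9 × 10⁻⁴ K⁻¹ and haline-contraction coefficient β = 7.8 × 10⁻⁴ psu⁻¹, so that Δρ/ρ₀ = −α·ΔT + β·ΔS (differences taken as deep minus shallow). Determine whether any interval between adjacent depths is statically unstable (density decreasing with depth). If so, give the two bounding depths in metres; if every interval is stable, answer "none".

Evaluate Δρ/ρ₀ = −αΔT + βΔS across each adjacent pair:
  50–94 m: −αΔT+βΔS = −(1.9 × 10⁻⁴)(-3.7)+(7.8 × 10⁻⁴)(+0.46) = 1.1 × 10⁻³ → stable
  94–133 m: −αΔT+βΔS = −(1.9 × 10⁻⁴)(+4.5)+(7.8 × 10⁻⁴)(-2.13) = -2.5 × 10⁻³ → UNSTABLE
  133–135 m: −αΔT+βΔS = −(1.9 × 10⁻⁴)(-0.3)+(7.8 × 10⁻⁴)(+1.71) = 1.4 × 10⁻³ → stable
The 94–133 m interval has Δρ < 0: lighter water underlies denser water.

94–133 m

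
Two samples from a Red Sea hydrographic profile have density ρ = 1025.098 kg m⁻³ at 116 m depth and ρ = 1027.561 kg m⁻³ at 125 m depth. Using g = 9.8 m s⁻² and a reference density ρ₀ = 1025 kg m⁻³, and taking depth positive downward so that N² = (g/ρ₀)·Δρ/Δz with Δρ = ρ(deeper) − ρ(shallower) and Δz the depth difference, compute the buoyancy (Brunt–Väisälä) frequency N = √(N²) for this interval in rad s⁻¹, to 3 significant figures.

Δρ = 1027.561 − 1025.098 = 2.463 kg m⁻³ over Δz = 125 − 116 = 9 m.
N² = (9.8/1025) × (2.463/9) = 2.6165 × 10⁻³ s⁻².
N = √(2.6165 × 10⁻³) = 0.051152 rad s⁻¹ ≈ 0.0512 rad s⁻¹.
N² > 0, so the interval is statically stable.

0.0512 rad s⁻¹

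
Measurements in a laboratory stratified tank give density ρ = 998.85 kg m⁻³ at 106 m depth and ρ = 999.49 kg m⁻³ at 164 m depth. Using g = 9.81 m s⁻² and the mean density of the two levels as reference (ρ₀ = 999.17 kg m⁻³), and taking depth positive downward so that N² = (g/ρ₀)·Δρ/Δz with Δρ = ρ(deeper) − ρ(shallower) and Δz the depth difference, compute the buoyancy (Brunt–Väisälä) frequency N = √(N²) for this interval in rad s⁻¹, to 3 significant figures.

Δρ = 999.49 − 998.85 = 0.64 kg m⁻³ over Δz = 164 − 106 = 58 m.
N² = (9.81/999.17) × (0.64/58) = 1.0834 × 10⁻⁴ s⁻².
N = √(1.0834 × 10⁻⁴) = 0.010409 rad s⁻¹ ≈ 0.0104 rad s⁻¹.
Since Δρ > 0 the layer is stably stratified.

0.0104 rad s⁻¹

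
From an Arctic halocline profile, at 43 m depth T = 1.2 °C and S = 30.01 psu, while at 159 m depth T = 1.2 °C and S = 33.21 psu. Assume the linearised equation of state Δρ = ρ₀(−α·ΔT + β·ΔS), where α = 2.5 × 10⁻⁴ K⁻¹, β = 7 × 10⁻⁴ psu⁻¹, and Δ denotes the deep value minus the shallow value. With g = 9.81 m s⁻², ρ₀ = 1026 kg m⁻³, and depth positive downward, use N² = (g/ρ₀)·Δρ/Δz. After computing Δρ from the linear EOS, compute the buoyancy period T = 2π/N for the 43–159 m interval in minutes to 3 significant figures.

7.61 min

ΔT = +0.0 K, ΔS = +3.20 psu (deep − shallow).
Δρ/ρ₀ = −αΔT + βΔS = 0 + 2.24 × 10⁻³ = 2.24 × 10⁻³, so Δρ ≈ 2.298 kg m⁻³.
N² = (g/ρ₀)·Δρ/Δz = g·(Δρ/ρ₀)/Δz = 9.81 × 2.24 × 10⁻³ / 116 = 1.8943 × 10⁻⁴ s⁻².
N = √(1.8943 × 10⁻⁴) = 0.013763 rad s⁻¹ → T = 2π/N = 456.53 s = 7.6088 min ≈ 7.61 min.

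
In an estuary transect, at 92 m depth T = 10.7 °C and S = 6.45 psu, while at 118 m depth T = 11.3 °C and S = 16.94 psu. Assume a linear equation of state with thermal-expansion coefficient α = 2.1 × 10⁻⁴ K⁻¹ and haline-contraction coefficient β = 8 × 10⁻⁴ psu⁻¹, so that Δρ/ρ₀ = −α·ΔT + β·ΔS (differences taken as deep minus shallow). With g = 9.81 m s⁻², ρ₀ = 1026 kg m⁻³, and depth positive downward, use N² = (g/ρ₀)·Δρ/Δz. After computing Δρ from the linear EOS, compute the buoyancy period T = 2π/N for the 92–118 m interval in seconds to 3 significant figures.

113 s

ΔT = +0.6 K, ΔS = +10.49 psu (deep − shallow).
Δρ/ρ₀ = −αΔT + βΔS = -1.26 × 10⁻⁴ + 8.392 × 10⁻³ = 8.266 × 10⁻³, so Δρ ≈ 8.481 kg m⁻³.
N² = (g/ρ₀)·Δρ/Δz = g·(Δρ/ρ₀)/Δz = 9.81 × 8.266 × 10⁻³ / 26 = 3.1188 × 10⁻³ s⁻².
N = √(3.1188 × 10⁻³) = 0.055846 rad s⁻¹ → T = 2π/N = 112.51 s ≈ 113 s.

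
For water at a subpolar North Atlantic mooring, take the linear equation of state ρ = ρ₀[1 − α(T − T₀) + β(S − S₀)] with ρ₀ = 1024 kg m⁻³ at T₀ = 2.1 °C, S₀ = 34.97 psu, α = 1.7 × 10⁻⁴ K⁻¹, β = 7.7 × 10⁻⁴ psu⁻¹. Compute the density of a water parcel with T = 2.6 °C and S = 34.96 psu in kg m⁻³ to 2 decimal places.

T − T₀ = +0.5 K, S − S₀ = -0.01 psu.
Bracket = 1 − α·(+0.5) + β·(-0.01) = 1 + (-9.27 × 10⁻⁵) = 0.9999073.
ρ = 1024 × 0.9999073 = 1023.91 kg m⁻³.

1023.91 kg m⁻³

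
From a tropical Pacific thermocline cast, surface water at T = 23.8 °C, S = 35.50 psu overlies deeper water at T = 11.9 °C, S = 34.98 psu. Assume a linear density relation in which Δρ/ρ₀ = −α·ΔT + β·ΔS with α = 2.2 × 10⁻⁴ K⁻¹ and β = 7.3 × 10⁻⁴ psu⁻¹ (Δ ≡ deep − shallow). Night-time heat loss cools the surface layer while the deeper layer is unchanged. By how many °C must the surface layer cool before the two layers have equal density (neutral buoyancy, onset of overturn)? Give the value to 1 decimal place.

10.2 °C

Neutral buoyancy requires Δρ = 0, i.e. −α(T_deep − T_surf′) + β(S_deep − S_surf) = 0.
T_surf′ = T_deep − (β/α)·ΔS = 11.9 − (7.3 × 10⁻⁴/2.2 × 10⁻⁴)·(-0.52) = 13.625 °C.
Cooling required: 23.8 − (13.625) = 10.175 °C.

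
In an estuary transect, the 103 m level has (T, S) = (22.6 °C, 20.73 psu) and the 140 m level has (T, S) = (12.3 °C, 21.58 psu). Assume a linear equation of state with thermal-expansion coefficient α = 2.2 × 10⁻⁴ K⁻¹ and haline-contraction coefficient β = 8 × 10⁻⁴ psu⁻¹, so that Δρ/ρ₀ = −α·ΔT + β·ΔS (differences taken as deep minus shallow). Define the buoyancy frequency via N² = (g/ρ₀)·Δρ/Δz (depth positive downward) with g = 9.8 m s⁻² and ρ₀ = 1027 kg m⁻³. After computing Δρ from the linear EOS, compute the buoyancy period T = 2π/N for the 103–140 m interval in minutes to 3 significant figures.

3.75 min

ΔT = -10.3 K, ΔS = +0.85 psu (deep − shallow).
Δρ/ρ₀ = −αΔT + βΔS = 2.266 × 10⁻³ + 6.80 × 10⁻⁴ = 2.946 × 10⁻³, so Δρ ≈ 3.026 kg m⁻³.
N² = (g/ρ₀)·Δρ/Δz = g·(Δρ/ρ₀)/Δz = 9.8 × 2.946 × 10⁻³ / 37 = 7.8029 × 10⁻⁴ s⁻².
N = √(7.8029 × 10⁻⁴) = 0.027934 rad s⁻¹ → T = 2π/N = 224.93 s = 3.7488 min ≈ 3.75 min.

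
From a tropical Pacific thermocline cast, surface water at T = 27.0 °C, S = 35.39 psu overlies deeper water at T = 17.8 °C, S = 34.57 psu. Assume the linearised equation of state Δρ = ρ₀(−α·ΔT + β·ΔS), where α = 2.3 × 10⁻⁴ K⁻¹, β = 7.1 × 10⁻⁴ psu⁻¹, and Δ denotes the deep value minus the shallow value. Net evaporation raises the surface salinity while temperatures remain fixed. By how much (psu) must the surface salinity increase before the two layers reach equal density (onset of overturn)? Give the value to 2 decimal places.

Neutral buoyancy requires −α(T_deep − T_surf) + β(S_deep − S_surf′) = 0.
S_surf′ = S_deep − (α/β)·ΔT = 34.57 − (2.3 × 10⁻⁴/7.1 × 10⁻⁴)·(-9.2) = 37.5503 psu.
Increase required: 37.5503 − 35.39 = 2.1603 psu.

2.16 psu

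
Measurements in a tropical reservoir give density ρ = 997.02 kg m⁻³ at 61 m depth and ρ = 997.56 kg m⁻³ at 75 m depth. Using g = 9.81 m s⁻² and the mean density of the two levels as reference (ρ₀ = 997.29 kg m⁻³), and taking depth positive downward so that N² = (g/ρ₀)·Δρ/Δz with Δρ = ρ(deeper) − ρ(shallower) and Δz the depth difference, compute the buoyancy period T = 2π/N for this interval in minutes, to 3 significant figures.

5.38 min

Δρ = 997.56 − 997.02 = 0.54 kg m⁻³ over Δz = 75 − 61 = 14 m.
N² = (9.81/997.29) × (0.54/14) = 3.7941 × 10⁻⁴ s⁻².
N = √(3.7941 × 10⁻⁴) = 0.019478 rad s⁻¹, so T = 2π/N = 322.58 s = 5.3763 min ≈ 5.38 min.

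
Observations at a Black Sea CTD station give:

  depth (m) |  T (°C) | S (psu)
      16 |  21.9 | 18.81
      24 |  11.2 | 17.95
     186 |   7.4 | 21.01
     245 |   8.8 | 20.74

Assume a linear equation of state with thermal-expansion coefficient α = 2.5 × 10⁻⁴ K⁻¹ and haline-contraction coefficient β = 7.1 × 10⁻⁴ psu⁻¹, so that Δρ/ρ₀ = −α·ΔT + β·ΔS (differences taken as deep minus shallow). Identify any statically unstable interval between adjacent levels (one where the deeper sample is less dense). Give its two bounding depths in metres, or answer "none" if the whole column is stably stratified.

Evaluate Δρ/ρ₀ = −αΔT + βΔS across each adjacent pair:
  16–24 m: −αΔT+βΔS = −(2.5 × 10⁻⁴)(-10.7)+(7.1 × 10⁻⁴)(-0.86) = 2.1 × 10⁻³ → stable
  24–186 m: −αΔT+βΔS = −(2.5 × 10⁻⁴)(-3.8)+(7.1 × 10⁻⁴)(+3.06) = 3.1 × 10⁻³ → stable
  186–245 m: −αΔT+βΔS = −(2.5 × 10⁻⁴)(+1.4)+(7.1 × 10⁻⁴)(-0.27) = -5.4 × 10⁻⁴ → UNSTABLE
The 186–245 m interval has Δρ < 0: lighter water underlies denser water.

186–245 m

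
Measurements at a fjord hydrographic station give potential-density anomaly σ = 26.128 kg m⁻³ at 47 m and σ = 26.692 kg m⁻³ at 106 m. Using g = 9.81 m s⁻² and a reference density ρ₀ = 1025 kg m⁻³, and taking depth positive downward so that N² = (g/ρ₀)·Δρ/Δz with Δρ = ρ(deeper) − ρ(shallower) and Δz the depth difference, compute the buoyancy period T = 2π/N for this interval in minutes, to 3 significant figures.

10.9 min

Δρ = 1026.692 − 1026.128 = 0.564 kg m⁻³ over Δz = 106 − 47 = 59 m.
N² = (9.81/1025) × (0.564/59) = 9.1490 × 10⁻⁵ s⁻².
N = √(9.1490 × 10⁻⁵) = 9.5650 × 10⁻³ rad s⁻¹, so T = 2π/N = 656.89 s = 10.948 min ≈ 10.9 min.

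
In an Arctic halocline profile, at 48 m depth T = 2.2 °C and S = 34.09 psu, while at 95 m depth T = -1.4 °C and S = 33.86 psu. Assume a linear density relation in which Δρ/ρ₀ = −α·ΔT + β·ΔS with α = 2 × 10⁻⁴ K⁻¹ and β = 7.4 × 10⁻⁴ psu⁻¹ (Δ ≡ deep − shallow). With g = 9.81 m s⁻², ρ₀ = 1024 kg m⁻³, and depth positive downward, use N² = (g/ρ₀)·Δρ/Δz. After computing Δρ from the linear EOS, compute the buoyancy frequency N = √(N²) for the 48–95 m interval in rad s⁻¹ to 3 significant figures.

ΔT = -3.6 K, ΔS = -0.23 psu (deep − shallow).
Δρ/ρ₀ = −αΔT + βΔS = 7.20 × 10⁻⁴ − 1.702 × 10⁻⁴ = 5.498 × 10⁻⁴, so Δρ ≈ 0.5630 kg m⁻³.
N² = (g/ρ₀)·Δρ/Δz = g·(Δρ/ρ₀)/Δz = 9.81 × 5.498 × 10⁻⁴ / 47 = 1.1476 × 10⁻⁴ s⁻².
N = √(1.1476 × 10⁻⁴) = 0.010713 rad s⁻¹ ≈ 0.0107 rad s⁻¹.

0.0107 rad s⁻¹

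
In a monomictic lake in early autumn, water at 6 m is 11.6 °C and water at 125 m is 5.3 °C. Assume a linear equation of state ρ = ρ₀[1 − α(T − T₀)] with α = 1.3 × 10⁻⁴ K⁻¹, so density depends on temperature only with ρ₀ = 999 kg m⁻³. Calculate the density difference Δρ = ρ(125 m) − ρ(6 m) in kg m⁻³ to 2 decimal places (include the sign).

ΔT = -6.3 K, Δρ/ρ₀ = −αΔT = 8.19 × 10⁻⁴.
Δρ = 999 × (8.19 × 10⁻⁴) = +0.82 kg m⁻³.
Positive Δρ: denser below, stable.

+0.82 kg m⁻³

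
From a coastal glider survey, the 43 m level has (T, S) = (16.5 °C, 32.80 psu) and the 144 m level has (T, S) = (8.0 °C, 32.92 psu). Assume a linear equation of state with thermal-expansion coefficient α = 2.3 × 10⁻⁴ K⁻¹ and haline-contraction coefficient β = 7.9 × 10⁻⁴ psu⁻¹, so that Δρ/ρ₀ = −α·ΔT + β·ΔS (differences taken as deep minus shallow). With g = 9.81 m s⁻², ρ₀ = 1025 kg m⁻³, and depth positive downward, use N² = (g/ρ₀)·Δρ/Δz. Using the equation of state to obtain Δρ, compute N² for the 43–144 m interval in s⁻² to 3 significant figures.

ΔT = -8.5 K, ΔS = +0.12 psu (deep − shallow).
Δρ/ρ₀ = −αΔT + βΔS = 1.955 × 10⁻³ + 9.48 × 10⁻⁵ = 2.0498 × 10⁻³, so Δρ ≈ 2.101 kg m⁻³.
N² = (g/ρ₀)·Δρ/Δz = g·(Δρ/ρ₀)/Δz = 9.81 × 2.0498 × 10⁻³ / 101 = 1.9909 × 10⁻⁴ s⁻² ≈ 1.99 × 10⁻⁴ s⁻².

1.99 × 10⁻⁴ s⁻²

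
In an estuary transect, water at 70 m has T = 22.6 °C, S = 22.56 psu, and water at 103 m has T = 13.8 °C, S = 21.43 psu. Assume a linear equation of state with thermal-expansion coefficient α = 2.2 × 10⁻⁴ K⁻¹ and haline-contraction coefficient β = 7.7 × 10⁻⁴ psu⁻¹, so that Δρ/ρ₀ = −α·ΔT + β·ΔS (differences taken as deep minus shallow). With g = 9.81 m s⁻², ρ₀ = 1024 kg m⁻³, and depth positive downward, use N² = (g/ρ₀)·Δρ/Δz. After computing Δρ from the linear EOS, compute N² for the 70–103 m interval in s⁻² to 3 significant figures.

ΔT = -8.8 K, ΔS = -1.13 psu (deep − shallow).
Δρ/ρ₀ = −αΔT + βΔS = 1.936 × 10⁻³ − 8.701 × 10⁻⁴ = 1.0659 × 10⁻³, so Δρ ≈ 1.091 kg m⁻³.
N² = (g/ρ₀)·Δρ/Δz = g·(Δρ/ρ₀)/Δz = 9.81 × 1.0659 × 10⁻³ / 33 = 3.1686 × 10⁻⁴ s⁻² ≈ 3.17 × 10⁻⁴ s⁻².

3.17 × 10⁻⁴ s⁻²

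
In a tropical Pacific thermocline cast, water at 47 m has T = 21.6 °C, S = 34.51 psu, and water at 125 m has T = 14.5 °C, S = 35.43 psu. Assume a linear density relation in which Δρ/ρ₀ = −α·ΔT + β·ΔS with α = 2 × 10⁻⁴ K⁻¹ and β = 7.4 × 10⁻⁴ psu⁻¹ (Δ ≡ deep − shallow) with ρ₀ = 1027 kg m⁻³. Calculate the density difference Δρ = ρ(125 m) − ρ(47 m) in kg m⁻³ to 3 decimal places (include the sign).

+2.158 kg m⁻³

ΔT = -7.1 K, ΔS = +0.92 psu (deep − shallow).
Δρ/ρ₀ = −(2 × 10⁻⁴)(-7.1) + (7.4 × 10⁻⁴)(+0.92) = 2.1008 × 10⁻³.
Δρ = 1027 × (2.1008 × 10⁻³) = +2.158 kg m⁻³.
Positive Δρ: denser below, stable.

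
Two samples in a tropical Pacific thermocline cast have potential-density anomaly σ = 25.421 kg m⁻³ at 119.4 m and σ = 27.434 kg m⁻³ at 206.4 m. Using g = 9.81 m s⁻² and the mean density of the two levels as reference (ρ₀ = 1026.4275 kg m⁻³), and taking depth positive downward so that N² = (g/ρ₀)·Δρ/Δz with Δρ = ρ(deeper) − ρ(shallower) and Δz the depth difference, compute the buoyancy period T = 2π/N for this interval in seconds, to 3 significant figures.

Δρ = 1027.434 − 1025.421 = 2.013 kg m⁻³ over Δz = 206.4 − 119.4 = 87 m.
N² = (9.81/1026.4275) × (2.013/87) = 2.2114 × 10⁻⁴ s⁻².
N = √(2.2114 × 10⁻⁴) = 0.014871 rad s⁻¹, so T = 2π/N = 422.51 s ≈ 423 s.

423 s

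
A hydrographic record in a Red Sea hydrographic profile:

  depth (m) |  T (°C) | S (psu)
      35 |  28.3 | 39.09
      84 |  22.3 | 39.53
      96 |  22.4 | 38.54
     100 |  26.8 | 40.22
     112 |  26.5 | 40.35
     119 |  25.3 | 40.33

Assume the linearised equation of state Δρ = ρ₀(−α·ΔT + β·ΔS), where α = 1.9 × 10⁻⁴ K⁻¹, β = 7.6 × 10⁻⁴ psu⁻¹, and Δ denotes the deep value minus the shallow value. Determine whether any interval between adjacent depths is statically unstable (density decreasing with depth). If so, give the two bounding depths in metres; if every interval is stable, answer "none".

84–96 m

Evaluate Δρ/ρ₀ = −αΔT + βΔS across each adjacent pair:
  35–84 m: −αΔT+βΔS = −(1.9 × 10⁻⁴)(-6.0)+(7.6 × 10⁻⁴)(+0.44) = 1.5 × 10⁻³ → stable
  84–96 m: −αΔT+βΔS = −(1.9 × 10⁻⁴)(+0.1)+(7.6 × 10⁻⁴)(-0.99) = -7.7 × 10⁻⁴ → UNSTABLE
  96–100 m: −αΔT+βΔS = −(1.9 × 10⁻⁴)(+4.4)+(7.6 × 10⁻⁴)(+1.68) = 4.4 × 10⁻⁴ → stable
  100–112 m: −αΔT+βΔS = −(1.9 × 10⁻⁴)(-0.3)+(7.6 × 10⁻⁴)(+0.13) = 1.6 × 10⁻⁴ → stable
  112–119 m: −αΔT+βΔS = −(1.9 × 10⁻⁴)(-1.2)+(7.6 × 10⁻⁴)(-0.02) = 2.1 × 10⁻⁴ → stable
The 84–96 m interval has Δρ < 0: lighter water underlies denser water.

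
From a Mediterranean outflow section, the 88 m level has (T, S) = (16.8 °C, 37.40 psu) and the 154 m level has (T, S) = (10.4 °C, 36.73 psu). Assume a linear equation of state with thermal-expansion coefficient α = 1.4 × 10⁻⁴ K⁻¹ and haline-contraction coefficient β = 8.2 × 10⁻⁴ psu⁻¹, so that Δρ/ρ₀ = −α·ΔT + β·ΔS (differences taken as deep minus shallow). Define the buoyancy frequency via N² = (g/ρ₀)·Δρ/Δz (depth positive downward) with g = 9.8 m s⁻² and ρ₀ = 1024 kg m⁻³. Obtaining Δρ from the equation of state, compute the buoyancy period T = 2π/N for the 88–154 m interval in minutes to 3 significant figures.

14.6 min

ΔT = -6.4 K, ΔS = -0.67 psu (deep − shallow).
Δρ/ρ₀ = −αΔT + βΔS = 8.96 × 10⁻⁴ − 5.494 × 10⁻⁴ = 3.466 × 10⁻⁴, so Δρ ≈ 0.3549 kg m⁻³.
N² = (g/ρ₀)·Δρ/Δz = g·(Δρ/ρ₀)/Δz = 9.8 × 3.466 × 10⁻⁴ / 66 = 5.1465 × 10⁻⁵ s⁻².
N = √(5.1465 × 10⁻⁵) = 7.1739 × 10⁻³ rad s⁻¹ → T = 2π/N = 875.84 s = 14.597 min ≈ 14.6 min.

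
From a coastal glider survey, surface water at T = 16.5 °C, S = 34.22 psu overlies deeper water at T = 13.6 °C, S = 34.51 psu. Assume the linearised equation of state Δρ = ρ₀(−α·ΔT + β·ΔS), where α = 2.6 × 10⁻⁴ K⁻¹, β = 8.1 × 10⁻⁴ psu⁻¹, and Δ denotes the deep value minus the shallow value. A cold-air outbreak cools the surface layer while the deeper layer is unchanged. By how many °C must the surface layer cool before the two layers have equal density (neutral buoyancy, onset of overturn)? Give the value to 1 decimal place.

3.8 °C

Neutral buoyancy requires Δρ = 0, i.e. −α(T_deep − T_surf′) + β(S_deep − S_surf) = 0.
T_surf′ = T_deep − (β/α)·ΔS = 13.6 − (8.1 × 10⁻⁴/2.6 × 10⁻⁴)·(+0.29) = 12.697 °C.
Cooling required: 16.5 − (12.697) = 3.803 °C.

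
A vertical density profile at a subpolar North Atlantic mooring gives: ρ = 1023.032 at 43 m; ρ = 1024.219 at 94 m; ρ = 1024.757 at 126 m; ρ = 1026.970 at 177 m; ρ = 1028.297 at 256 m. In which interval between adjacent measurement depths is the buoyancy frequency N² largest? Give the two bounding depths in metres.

Compute the density gradient over each adjacent pair:
  43–94 m: Δρ/Δz = 1.187/51 = 0.023 kg m⁻⁴
  94–126 m: Δρ/Δz = 0.538/32 = 0.017 kg m⁻⁴
  126–177 m: Δρ/Δz = 2.213/51 = 0.043 kg m⁻⁴
  177–256 m: Δρ/Δz = 1.327/79 = 0.017 kg m⁻⁴
The largest gradient is in the 126–177 m interval — the pycnocline.

126–177 m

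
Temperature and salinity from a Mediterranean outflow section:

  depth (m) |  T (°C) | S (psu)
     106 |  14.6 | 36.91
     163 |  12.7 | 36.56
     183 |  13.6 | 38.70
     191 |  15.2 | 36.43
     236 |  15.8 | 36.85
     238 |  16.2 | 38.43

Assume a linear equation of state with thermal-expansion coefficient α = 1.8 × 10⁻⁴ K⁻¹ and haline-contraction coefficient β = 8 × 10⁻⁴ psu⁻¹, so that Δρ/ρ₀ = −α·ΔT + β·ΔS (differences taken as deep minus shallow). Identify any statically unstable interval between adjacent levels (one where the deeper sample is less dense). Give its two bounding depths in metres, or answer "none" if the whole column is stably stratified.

Evaluate Δρ/ρ₀ = −αΔT + βΔS across each adjacent pair:
  106–163 m: −αΔT+βΔS = −(1.8 × 10⁻⁴)(-1.9)+(8 × 10⁻⁴)(-0.35) = 6.2 × 10⁻⁵ → stable
  163–183 m: −αΔT+βΔS = −(1.8 × 10⁻⁴)(+0.9)+(8 × 10⁻⁴)(+2.14) = 1.6 × 10⁻³ → stable
  183–191 m: −αΔT+βΔS = −(1.8 × 10⁻⁴)(+1.6)+(8 × 10⁻⁴)(-2.27) = -2.1 × 10⁻³ → UNSTABLE
  191–236 m: −αΔT+βΔS = −(1.8 × 10⁻⁴)(+0.6)+(8 × 10⁻⁴)(+0.42) = 2.3 × 10⁻⁴ → stable
  236–238 m: −αΔT+βΔS = −(1.8 × 10⁻⁴)(+0.4)+(8 × 10⁻⁴)(+1.58) = 1.2 × 10⁻³ → stable
The 183–191 m interval has Δρ < 0: lighter water underlies denser water.

183–191 m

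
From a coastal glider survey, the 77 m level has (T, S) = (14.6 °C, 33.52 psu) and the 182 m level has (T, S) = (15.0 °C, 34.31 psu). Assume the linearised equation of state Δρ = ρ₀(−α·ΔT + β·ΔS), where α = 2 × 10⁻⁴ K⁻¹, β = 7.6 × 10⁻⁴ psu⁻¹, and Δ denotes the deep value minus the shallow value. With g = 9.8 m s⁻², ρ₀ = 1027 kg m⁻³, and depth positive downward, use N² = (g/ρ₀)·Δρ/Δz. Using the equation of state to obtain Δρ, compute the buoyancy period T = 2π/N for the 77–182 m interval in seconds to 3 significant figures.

902 s

ΔT = +0.4 K, ΔS = +0.79 psu (deep − shallow).
Δρ/ρ₀ = −αΔT + βΔS = -8.00 × 10⁻⁵ + 6.004 × 10⁻⁴ = 5.204 × 10⁻⁴, so Δρ ≈ 0.5345 kg m⁻³.
N² = (g/ρ₀)·Δρ/Δz = g·(Δρ/ρ₀)/Δz = 9.8 × 5.204 × 10⁻⁴ / 105 = 4.8571 × 10⁻⁵ s⁻².
N = √(4.8571 × 10⁻⁵) = 6.9693 × 10⁻³ rad s⁻¹ → T = 2π/N = 901.55 s ≈ 902 s.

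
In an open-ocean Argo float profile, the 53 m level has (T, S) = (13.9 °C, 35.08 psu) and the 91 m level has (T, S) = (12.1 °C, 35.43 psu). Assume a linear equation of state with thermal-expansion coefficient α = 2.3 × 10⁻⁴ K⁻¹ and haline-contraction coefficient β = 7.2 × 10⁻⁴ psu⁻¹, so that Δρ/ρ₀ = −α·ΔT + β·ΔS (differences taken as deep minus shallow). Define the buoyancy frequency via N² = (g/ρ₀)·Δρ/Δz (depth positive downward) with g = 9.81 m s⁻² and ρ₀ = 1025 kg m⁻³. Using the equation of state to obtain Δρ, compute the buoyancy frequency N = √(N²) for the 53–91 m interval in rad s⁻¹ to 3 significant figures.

ΔT = -1.8 K, ΔS = +0.35 psu (deep − shallow).
Δρ/ρ₀ = −αΔT + βΔS = 4.14 × 10⁻⁴ + 2.52 × 10⁻⁴ = 6.66 × 10⁻⁴, so Δρ ≈ 0.6827 kg m⁻³.
N² = (g/ρ₀)·Δρ/Δz = g·(Δρ/ρ₀)/Δz = 9.81 × 6.66 × 10⁻⁴ / 38 = 1.7193 × 10⁻⁴ s⁻².
N = √(1.7193 × 10⁻⁴) = 0.013112 rad s⁻¹ ≈ 0.0131 rad s⁻¹.

0.0131 rad s⁻¹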